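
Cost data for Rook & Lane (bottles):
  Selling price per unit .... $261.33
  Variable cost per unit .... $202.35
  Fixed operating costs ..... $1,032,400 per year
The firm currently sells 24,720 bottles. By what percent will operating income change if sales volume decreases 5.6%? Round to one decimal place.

-19.2%

Contribution at this volume is 24,720 × $58.98 = $1,457,985.60.
EBIT = $1,457,985.60 − $1,032,400 = $425,585.60.
DOL = contribution ÷ EBIT = $1,457,985.60 ÷ $425,585.60 = 3.4258.
%ΔEBIT = DOL × %ΔSales = 3.4258 × -5.6% = -19.2%.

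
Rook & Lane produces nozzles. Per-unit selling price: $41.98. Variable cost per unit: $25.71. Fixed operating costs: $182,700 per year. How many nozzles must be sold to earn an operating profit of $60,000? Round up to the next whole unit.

14,918 nozzles

Each unit contributes $41.98 − $25.71 = $16.27.
Need Q such that Q × $16.27 − $182,700 = $60,000, i.e. Q = $242,700 / $16.27 = 14,917.03 → 14,918.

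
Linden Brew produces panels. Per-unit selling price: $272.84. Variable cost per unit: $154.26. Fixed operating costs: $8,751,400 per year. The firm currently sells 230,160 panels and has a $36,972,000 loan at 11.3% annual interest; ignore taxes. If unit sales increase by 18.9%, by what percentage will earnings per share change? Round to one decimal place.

+35.9%

Total contribution margin = 230,160 × $118.58 = $27,292,372.80.
Subtracting fixed costs: EBIT = $27,292,372.80 − $8,751,400 = $18,540,972.80.
Interest = $4,177,836.00, so EBIT − I = $14,363,136.80.
Degree of combined leverage = contribution ÷ (EBIT − I) = $27,292,372.80 ÷ $14,363,136.80 = 1.9002.
%ΔEPS = DCL × %ΔSales = 1.9002 × +18.9% = +35.9%.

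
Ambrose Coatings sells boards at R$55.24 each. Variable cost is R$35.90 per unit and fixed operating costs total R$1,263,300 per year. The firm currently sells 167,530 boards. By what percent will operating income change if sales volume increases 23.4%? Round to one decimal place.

Contribution at this volume is 167,530 × R$19.34 = R$3,240,030.20.
EBIT = R$3,240,030.20 − R$1,263,300 = R$1,976,730.20.
So DOL = total CM / EBIT = R$3,240,030.20 / R$1,976,730.20 = 1.6391.
Operating income changes by 1.6391 × +23.4% = +38.4%.

+38.4%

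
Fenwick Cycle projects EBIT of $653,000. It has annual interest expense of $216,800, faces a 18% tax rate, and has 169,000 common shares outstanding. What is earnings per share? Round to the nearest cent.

Pre-tax income = $653,000 − $216,800.00 = $436,200.00.
After tax at 18%: net income = $436,200.00 × 0.82 = $357,684.00.
EPS = $357,684.00 ÷ 169,000 = $2.12.

$2.12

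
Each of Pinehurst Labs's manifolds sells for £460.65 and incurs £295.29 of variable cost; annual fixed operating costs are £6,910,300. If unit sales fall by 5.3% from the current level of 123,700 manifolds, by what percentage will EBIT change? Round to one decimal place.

-8.0%

At 123,700 units, contribution = 123,700 × £165.36 = £20,455,032.00.
Subtracting fixed costs: EBIT = £20,455,032.00 − £6,910,300 = £13,544,732.00.
DOL = contribution ÷ EBIT = £20,455,032.00 ÷ £13,544,732.00 = 1.5102.
%ΔEBIT = DOL × %ΔSales = 1.5102 × -5.3% = -8.0%.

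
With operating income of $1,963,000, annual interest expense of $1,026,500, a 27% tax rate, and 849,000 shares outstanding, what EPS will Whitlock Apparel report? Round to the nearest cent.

Pre-tax income = $1,963,000 − $1,026,500.00 = $936,500.00.
After tax at 27%: net income = $936,500.00 × 0.73 = $683,645.00.
EPS = $683,645.00 ÷ 849,000 = $0.81.

$0.81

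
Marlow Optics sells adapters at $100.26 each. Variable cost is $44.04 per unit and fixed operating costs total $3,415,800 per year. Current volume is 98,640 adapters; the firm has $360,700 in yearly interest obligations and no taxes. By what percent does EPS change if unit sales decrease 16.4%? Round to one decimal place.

-51.4%

At 98,640 units, contribution = 98,640 × $56.22 = $5,545,540.80.
EBIT = $5,545,540.80 − $3,415,800 = $2,129,740.80.
Interest = $360,700.00, so EBIT − I = $1,769,040.80.
Degree of combined leverage = contribution ÷ (EBIT − I) = $5,545,540.80 ÷ $1,769,040.80 = 3.1348.
%ΔEPS = DCL × %ΔSales = 3.1348 × -16.4% = -51.4%.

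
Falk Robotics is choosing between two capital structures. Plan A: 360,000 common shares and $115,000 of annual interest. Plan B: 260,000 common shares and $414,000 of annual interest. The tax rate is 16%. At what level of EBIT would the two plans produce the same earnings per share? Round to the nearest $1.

Set EPS_A = EPS_B: (EBIT − $115,000)(1 − 0.16) ÷ 360,000 = (EBIT − $414,000)(1 − 0.16) ÷ 260,000.
The (1 − t) factor cancels: (EBIT − 115,000) × 260,000 = (EBIT − 414,000) × 360,000.
EBIT × (360,000 − 260,000) = 414,000 × 360,000 − 115,000 × 260,000 = 119,140,000,000, so EBIT = 119,140,000,000 ÷ 100,000 = 1,191,400.00.

$1,191,400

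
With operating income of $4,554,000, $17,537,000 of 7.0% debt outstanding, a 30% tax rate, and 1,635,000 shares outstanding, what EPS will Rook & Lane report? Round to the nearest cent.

$1.42

Interest = $1,227,590.00, so EBT = $4,554,000 − $1,227,590.00 = $3,326,410.00.
After tax at 30%: net income = $3,326,410.00 × 0.70 = $2,328,487.00.
Per share: $2,328,487.00 / 1,635,000 shares = $1.42.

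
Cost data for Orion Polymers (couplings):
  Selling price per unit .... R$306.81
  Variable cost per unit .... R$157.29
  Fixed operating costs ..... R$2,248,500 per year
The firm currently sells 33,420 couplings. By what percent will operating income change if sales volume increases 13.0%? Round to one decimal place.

Contribution at this volume is 33,420 × R$149.52 = R$4,996,958.40.
EBIT = R$4,996,958.40 − R$2,248,500 = R$2,748,458.40.
Degree of operating leverage = R$4,996,958.40 / R$2,748,458.40 = 1.8181.
Operating income changes by 1.8181 × +13.0% = +23.6%.

+23.6%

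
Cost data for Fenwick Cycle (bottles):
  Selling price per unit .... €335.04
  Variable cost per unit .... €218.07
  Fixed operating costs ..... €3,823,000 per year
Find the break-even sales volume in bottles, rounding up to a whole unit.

Unit CM = price − variable cost = €335.04 − €218.07 = €116.97.
Break-even Q = €3,823,000 / €116.97 = 32,683.59 → 32,684 bottles.

32,684 bottles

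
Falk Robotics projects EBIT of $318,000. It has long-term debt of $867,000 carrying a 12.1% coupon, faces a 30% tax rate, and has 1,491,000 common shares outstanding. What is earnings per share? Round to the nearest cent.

Interest = $104,907.00, so EBT = $318,000 − $104,907.00 = $213,093.00.
After tax at 30%: net income = $213,093.00 × 0.70 = $149,165.10.
EPS = $149,165.10 ÷ 1,491,000 = $0.10.

$0.10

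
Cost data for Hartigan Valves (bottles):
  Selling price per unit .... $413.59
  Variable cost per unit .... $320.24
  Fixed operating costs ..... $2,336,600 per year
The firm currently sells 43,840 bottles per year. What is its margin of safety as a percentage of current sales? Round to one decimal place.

Each unit contributes $413.59 − $320.24 = $93.35. Break-even units = $2,336,600 ÷ $93.35 = 25,030.53; break-even revenue = 25,030.53 × $413.59 = $10,352,377.01.
Actual sales revenue = 43,840 × $413.59 = $18,131,785.60.
Margin of safety = ($18,131,785.60 − $10,352,377.01) ÷ $18,131,785.60 = 42.9%.

42.9%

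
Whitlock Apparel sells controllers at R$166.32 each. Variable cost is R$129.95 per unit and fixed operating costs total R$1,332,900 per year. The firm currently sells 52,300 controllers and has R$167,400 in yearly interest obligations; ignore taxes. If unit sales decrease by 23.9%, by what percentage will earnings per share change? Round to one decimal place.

-113.1%

Total contribution margin = 52,300 × R$36.37 = R$1,902,151.00.
EBIT = R$1,902,151.00 − R$1,332,900 = R$569,251.00.
Interest = R$167,400.00, so EBIT − I = R$401,851.00.
DCL = total CM / (EBIT − I) = R$1,902,151.00 / R$401,851.00 = 4.7335.
EPS therefore changes by 4.7335 × (-23.9%) = -113.1%.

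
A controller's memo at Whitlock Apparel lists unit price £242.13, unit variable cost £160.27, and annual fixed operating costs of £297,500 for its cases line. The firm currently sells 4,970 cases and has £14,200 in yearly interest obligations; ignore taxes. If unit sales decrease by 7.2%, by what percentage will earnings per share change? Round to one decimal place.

At 4,970 units, contribution = 4,970 × £81.86 = £406,844.20.
Subtracting fixed costs: EBIT = £406,844.20 − £297,500 = £109,344.20.
After interest of £14,200.00, pre-tax earnings = £95,144.20.
DCL = total CM / (EBIT − I) = £406,844.20 / £95,144.20 = 4.2761.
EPS therefore changes by 4.2761 × (-7.2%) = -30.8%.

-30.8%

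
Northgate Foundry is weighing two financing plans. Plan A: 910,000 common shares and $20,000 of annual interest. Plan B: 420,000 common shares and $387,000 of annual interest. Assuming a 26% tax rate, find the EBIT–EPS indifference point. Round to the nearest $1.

Set EPS_A = EPS_B: (EBIT − $20,000)(1 − 0.26) ÷ 910,000 = (EBIT − $387,000)(1 − 0.26) ÷ 420,000.
The (1 − t) factor cancels: (EBIT − 20,000) × 420,000 = (EBIT − 387,000) × 910,000.
EBIT × (910,000 − 420,000) = 387,000 × 910,000 − 20,000 × 420,000 = 343,770,000,000, so EBIT = 343,770,000,000 ÷ 490,000 = 701,571.43.

$701,571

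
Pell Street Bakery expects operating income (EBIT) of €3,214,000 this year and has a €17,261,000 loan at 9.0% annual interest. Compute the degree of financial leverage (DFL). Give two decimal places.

1.94

Annual interest charges come to €1,553,490.00.
DFL = EBIT ÷ (EBIT − I) = €3,214,000 ÷ (€3,214,000 − €1,553,490.00) = €3,214,000 ÷ €1,660,510.00 = 1.9355.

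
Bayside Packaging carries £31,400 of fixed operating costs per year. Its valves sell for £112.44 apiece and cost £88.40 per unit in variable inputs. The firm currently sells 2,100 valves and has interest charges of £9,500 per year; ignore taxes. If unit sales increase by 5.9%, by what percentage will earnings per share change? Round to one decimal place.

Total contribution margin = 2,100 × £24.04 = £50,484.00.
Operating income = contribution − fixed costs = £50,484.00 − £31,400 = £19,084.00.
After interest of £9,500.00, pre-tax earnings = £9,584.00.
Degree of combined leverage = contribution ÷ (EBIT − I) = £50,484.00 ÷ £9,584.00 = 5.2675.
%ΔEPS = DCL × %ΔSales = 5.2675 × +5.9% = +31.1%.

+31.1%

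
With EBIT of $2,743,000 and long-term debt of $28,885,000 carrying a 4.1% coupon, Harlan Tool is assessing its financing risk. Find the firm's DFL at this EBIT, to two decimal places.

Interest = $1,184,285.00.
Degree of financial leverage = EBIT / (EBIT − interest) = $2,743,000 / $1,558,715.00 = 1.7598.

1.76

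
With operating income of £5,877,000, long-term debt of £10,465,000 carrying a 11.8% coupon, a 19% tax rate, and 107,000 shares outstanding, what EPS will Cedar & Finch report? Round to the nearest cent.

Pre-tax income = £5,877,000 − £1,234,870.00 = £4,642,130.00.
Net income = £4,642,130.00 × (1 − 0.19) = £3,760,125.30.
Per share: £3,760,125.30 / 107,000 shares = £35.14.

£35.14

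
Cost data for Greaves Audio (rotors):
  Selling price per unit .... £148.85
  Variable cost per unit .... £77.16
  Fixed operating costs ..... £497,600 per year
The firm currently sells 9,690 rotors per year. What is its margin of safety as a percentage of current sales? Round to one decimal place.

28.4%

Each unit contributes £148.85 − £77.16 = £71.69. Break-even units = £497,600 ÷ £71.69 = 6,941.00; break-even revenue = 6,941.00 × £148.85 = £1,033,167.25.
Actual sales revenue = 9,690 × £148.85 = £1,442,356.50.
Margin of safety = (£1,442,356.50 − £1,033,167.25) ÷ £1,442,356.50 = 28.4%.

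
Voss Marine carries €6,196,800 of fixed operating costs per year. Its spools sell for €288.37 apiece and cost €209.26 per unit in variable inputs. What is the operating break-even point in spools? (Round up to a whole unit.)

Unit CM = price − variable cost = €288.37 − €209.26 = €79.11.
Break-even Q = €6,196,800 / €79.11 = 78,331.44 → 78,332 spools.

78,332 spools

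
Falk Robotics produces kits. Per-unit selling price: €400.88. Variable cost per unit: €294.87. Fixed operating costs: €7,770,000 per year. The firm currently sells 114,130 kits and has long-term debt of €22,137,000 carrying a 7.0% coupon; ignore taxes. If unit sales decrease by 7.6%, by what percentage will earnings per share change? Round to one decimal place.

-33.1%

Total contribution margin = 114,130 × €106.01 = €12,098,921.30.
Operating income = contribution − fixed costs = €12,098,921.30 − €7,770,000 = €4,328,921.30.
Interest = €1,549,590.00, so EBIT − I = €2,779,331.30.
DCL = total CM / (EBIT − I) = €12,098,921.30 / €2,779,331.30 = 4.3532.
%ΔEPS = DCL × %ΔSales = 4.3532 × -7.6% = -33.1%.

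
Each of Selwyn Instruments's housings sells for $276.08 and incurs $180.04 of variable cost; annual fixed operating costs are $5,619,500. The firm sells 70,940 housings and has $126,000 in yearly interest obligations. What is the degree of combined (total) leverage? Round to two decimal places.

6.38

Total contribution margin = 70,940 × $96.04 = $6,813,077.60.
EBIT = $6,813,077.60 − $5,619,500 = $1,193,577.60. Interest = $126,000.00.
DOL = $6,813,077.60 ÷ $1,193,577.60 = 5.7081; DFL = $1,193,577.60 ÷ $1,067,577.60 = 1.1180.
DCL = DOL × DFL = 5.7081 × 1.1180 = 6.3817.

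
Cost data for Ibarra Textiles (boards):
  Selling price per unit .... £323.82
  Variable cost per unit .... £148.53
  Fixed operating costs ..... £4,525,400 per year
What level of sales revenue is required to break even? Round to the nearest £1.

Contribution margin per unit = £323.82 − £148.53 = £175.29, a CM ratio of £175.29 ÷ £323.82 = 0.5413.
Break-even revenue = fixed costs × price ÷ CM = £4,525,400 × £323.82 ÷ £175.29 = £8,359,947.

£8,359,947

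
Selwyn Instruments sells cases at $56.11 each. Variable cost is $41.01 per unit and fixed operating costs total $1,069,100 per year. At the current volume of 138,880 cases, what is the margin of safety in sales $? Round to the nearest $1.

Each unit contributes $56.11 − $41.01 = $15.10. Break-even units = $1,069,100 ÷ $15.10 = 70,801.32; break-even revenue = 70,801.32 × $56.11 = $3,972,662.32.
Actual sales revenue = 138,880 × $56.11 = $7,792,556.80.
Margin of safety = $7,792,556.80 − $3,972,662.32 = $3,819,894.

$3,819,894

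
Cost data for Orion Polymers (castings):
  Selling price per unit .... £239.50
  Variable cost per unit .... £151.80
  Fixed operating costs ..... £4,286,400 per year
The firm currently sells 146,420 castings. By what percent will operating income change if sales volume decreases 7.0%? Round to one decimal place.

Contribution at this volume is 146,420 × £87.70 = £12,841,034.00.
EBIT = £12,841,034.00 − £4,286,400 = £8,554,634.00.
So DOL = total CM / EBIT = £12,841,034.00 / £8,554,634.00 = 1.5011.
So EBIT moves 1.5011 × (-7.0%) = -10.5%.

-10.5%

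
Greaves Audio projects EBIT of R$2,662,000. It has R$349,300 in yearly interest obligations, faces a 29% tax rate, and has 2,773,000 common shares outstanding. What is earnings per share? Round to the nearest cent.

R$0.59

Interest = R$349,300.00, so EBT = R$2,662,000 − R$349,300.00 = R$2,312,700.00.
Net income = R$2,312,700.00 × (1 − 0.29) = R$1,642,017.00.
Per share: R$1,642,017.00 / 2,773,000 shares = R$0.59.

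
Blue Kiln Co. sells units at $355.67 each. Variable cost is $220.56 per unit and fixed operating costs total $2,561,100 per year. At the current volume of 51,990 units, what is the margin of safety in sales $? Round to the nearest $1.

Contribution margin per unit = $355.67 − $220.56 = $135.11. Break-even units = $2,561,100 ÷ $135.11 = 18,955.67; break-even revenue = 18,955.67 × $355.67 = $6,741,961.64.
Current sales = 51,990 × $355.67 = $18,491,283.30.
Margin of safety = $18,491,283.30 − $6,741,961.64 = $11,749,322.

$11,749,322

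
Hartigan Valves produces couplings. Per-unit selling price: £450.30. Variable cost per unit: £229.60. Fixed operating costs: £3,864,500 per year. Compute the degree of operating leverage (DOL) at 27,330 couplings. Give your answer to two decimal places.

2.78

At 27,330 units, contribution = 27,330 × £220.70 = £6,031,731.00.
Subtracting fixed costs: EBIT = £6,031,731.00 − £3,864,500 = £2,167,231.00.
Degree of operating leverage = £6,031,731.00 / £2,167,231.00 = 2.7832.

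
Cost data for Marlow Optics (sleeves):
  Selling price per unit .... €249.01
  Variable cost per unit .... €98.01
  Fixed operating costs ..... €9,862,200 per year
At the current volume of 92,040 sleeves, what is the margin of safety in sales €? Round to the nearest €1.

€6,655,394

Each unit contributes €249.01 − €98.01 = €151.00. Break-even units = €9,862,200 ÷ €151.00 = 65,312.58; break-even revenue = 65,312.58 × €249.01 = €16,263,486.24.
Current sales = 92,040 × €249.01 = €22,918,880.40.
Margin of safety = €22,918,880.40 − €16,263,486.24 = €6,655,394.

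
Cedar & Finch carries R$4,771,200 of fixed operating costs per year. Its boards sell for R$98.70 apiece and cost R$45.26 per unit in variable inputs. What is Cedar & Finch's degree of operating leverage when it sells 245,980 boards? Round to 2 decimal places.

1.57

Contribution at this volume is 245,980 × R$53.44 = R$13,145,171.20.
Operating income = contribution − fixed costs = R$13,145,171.20 − R$4,771,200 = R$8,373,971.20.
DOL = contribution ÷ EBIT = R$13,145,171.20 ÷ R$8,373,971.20 = 1.5698.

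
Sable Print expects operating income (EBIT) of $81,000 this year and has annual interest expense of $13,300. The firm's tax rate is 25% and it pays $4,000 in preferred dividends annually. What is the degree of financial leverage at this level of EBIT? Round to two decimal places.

Annual interest charges come to $13,300.00.
Pre-tax preferred-dividend burden = $4,000 ÷ (1 − 0.25) = $5,333.33.
DFL = EBIT ÷ [EBIT − I − D_p/(1−t)] = $81,000 ÷ [$81,000 − $13,300.00 − $5,333.33] = $81,000 ÷ $62,366.67 = 1.2988.

1.30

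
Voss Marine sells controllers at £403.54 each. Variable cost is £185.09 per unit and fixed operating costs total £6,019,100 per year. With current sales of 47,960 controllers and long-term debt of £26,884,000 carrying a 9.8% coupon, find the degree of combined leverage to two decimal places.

At 47,960 units, contribution = 47,960 × £218.45 = £10,476,862.00.
EBIT = £10,476,862.00 − £6,019,100 = £4,457,762.00. Interest = £2,634,632.00.
DOL = £10,476,862.00 ÷ £4,457,762.00 = 2.3503; DFL = £4,457,762.00 ÷ £1,823,130.00 = 2.4451.
DCL = DOL × DFL = 2.3503 × 2.4451 = 5.7467.

5.75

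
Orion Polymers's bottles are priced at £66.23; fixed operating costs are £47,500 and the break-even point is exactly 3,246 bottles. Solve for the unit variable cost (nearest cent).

Contribution per unit must be FC / Q = £47,500 / 3,246 = £14.6334.
Hence VC = price − CM = £66.23 − £14.6334 = £51.60.

£51.60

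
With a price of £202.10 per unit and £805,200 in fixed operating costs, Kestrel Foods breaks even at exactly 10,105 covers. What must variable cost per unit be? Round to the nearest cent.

£122.42

Contribution per unit must be FC / Q = £805,200 / 10,105 = £79.6833.
Hence VC = price − CM = £202.10 − £79.6833 = £122.42.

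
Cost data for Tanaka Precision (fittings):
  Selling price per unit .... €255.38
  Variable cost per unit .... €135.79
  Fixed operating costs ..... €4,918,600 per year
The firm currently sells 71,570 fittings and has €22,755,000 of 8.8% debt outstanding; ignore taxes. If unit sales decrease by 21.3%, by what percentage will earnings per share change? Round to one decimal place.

At 71,570 units, contribution = 71,570 × €119.59 = €8,559,056.30.
EBIT = €8,559,056.30 − €4,918,600 = €3,640,456.30.
Interest = €2,002,440.00, so EBIT − I = €1,638,016.30.
Degree of combined leverage = contribution ÷ (EBIT − I) = €8,559,056.30 ÷ €1,638,016.30 = 5.2253.
%ΔEPS = DCL × %ΔSales = 5.2253 × -21.3% = -111.3%.

-111.3%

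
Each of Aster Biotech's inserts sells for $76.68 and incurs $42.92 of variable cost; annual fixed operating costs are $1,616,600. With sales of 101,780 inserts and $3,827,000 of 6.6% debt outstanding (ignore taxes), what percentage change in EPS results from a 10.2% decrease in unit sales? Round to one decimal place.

-22.4%

Total contribution margin = 101,780 × $33.76 = $3,436,092.80.
Subtracting fixed costs: EBIT = $3,436,092.80 − $1,616,600 = $1,819,492.80.
Interest = $252,582.00, so EBIT − I = $1,566,910.80.
DCL = total CM / (EBIT − I) = $3,436,092.80 / $1,566,910.80 = 2.1929.
%ΔEPS = DCL × %ΔSales = 2.1929 × -10.2% = -22.4%.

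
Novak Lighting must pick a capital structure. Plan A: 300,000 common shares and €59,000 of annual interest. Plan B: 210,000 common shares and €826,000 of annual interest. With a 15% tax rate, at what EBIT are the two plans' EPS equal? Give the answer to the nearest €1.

At indifference, (EBIT − 59,000)(1 − t)/300,000 = (EBIT − 826,000)(1 − t)/210,000.
The (1 − t) factor cancels: (EBIT − 59,000) × 210,000 = (EBIT − 826,000) × 300,000.
Solving, EBIT = (826,000·300,000 − 59,000·210,000) / (300,000 − 210,000) = 235,410,000,000 / 90,000 = 2,615,666.67.

€2,615,667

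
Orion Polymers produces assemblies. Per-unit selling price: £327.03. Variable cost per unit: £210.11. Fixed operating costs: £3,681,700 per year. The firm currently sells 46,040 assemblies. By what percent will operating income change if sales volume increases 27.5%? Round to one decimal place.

Total contribution margin = 46,040 × £116.92 = £5,382,996.80.
Subtracting fixed costs: EBIT = £5,382,996.80 − £3,681,700 = £1,701,296.80.
DOL = contribution ÷ EBIT = £5,382,996.80 ÷ £1,701,296.80 = 3.1641.
Operating income changes by 3.1641 × +27.5% = +87.0%.

+87.0%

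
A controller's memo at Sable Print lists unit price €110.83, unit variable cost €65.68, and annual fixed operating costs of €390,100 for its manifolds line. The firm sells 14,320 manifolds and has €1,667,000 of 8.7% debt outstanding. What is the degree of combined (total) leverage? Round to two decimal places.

5.80

Total contribution margin = 14,320 × €45.15 = €646,548.00.
Operating income = contribution − fixed costs = €646,548.00 − €390,100 = €256,448.00. Interest = €145,029.00.
DOL = €646,548.00 ÷ €256,448.00 = 2.5212; DFL = €256,448.00 ÷ €111,419.00 = 2.3017.
DCL = DOL × DFL = 2.5212 × 2.3017 = 5.8030.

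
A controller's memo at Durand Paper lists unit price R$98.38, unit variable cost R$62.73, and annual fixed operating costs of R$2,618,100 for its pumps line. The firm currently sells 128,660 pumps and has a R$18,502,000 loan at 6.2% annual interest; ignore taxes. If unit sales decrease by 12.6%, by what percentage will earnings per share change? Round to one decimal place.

At 128,660 units, contribution = 128,660 × R$35.65 = R$4,586,729.00.
Operating income = contribution − fixed costs = R$4,586,729.00 − R$2,618,100 = R$1,968,629.00.
Interest = R$1,147,124.00, so EBIT − I = R$821,505.00.
Degree of combined leverage = contribution ÷ (EBIT − I) = R$4,586,729.00 ÷ R$821,505.00 = 5.5833.
%ΔEPS = DCL × %ΔSales = 5.5833 × -12.6% = -70.3%.

-70.3%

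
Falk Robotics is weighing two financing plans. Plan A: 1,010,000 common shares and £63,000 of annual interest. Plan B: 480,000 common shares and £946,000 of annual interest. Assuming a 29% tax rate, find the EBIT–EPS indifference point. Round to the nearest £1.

£1,745,698

Set EPS_A = EPS_B: (EBIT − £63,000)(1 − 0.29) ÷ 1,010,000 = (EBIT − £946,000)(1 − 0.29) ÷ 480,000.
Cancelling (1 − t) and cross-multiplying: 480,000·(EBIT − 63,000) = 1,010,000·(EBIT − 946,000).
EBIT × (1,010,000 − 480,000) = 946,000 × 1,010,000 − 63,000 × 480,000 = 925,220,000,000, so EBIT = 925,220,000,000 ÷ 530,000 = 1,745,698.11.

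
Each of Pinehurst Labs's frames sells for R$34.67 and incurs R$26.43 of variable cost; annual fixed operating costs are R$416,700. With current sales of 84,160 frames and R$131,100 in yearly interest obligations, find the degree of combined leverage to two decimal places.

Total contribution margin = 84,160 × R$8.24 = R$693,478.40.
Subtracting fixed costs: EBIT = R$693,478.40 − R$416,700 = R$276,778.40. Interest = R$131,100.00, so EBIT − I = R$145,678.40.
DCL = contribution ÷ (EBIT − I) = R$693,478.40 ÷ R$145,678.40 = 4.7603.

4.76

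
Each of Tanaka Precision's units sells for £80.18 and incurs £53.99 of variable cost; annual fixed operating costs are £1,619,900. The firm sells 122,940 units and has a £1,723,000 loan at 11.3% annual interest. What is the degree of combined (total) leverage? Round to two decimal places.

At 122,940 units, contribution = 122,940 × £26.19 = £3,219,798.60.
Operating income = contribution − fixed costs = £3,219,798.60 − £1,619,900 = £1,599,898.60. Interest = £194,699.00, so EBIT − I = £1,405,199.60.
DCL = contribution ÷ (EBIT − I) = £3,219,798.60 ÷ £1,405,199.60 = 2.2913.

2.29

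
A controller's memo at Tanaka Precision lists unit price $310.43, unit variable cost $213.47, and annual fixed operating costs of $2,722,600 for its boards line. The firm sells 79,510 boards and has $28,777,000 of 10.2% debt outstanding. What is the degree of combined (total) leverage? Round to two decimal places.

Contribution at this volume is 79,510 × $96.96 = $7,709,289.60.
Operating income = contribution − fixed costs = $7,709,289.60 − $2,722,600 = $4,986,689.60. Interest = $2,935,254.00.
DOL = $7,709,289.60 ÷ $4,986,689.60 = 1.5460; DFL = $4,986,689.60 ÷ $2,051,435.60 = 2.4308.
DCL = DOL × DFL = 1.5460 × 2.4308 = 3.7580.

3.76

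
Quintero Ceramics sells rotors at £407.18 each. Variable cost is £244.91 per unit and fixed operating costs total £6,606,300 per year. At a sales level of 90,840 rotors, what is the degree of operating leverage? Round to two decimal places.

1.81

Contribution at this volume is 90,840 × £162.27 = £14,740,606.80.
Subtracting fixed costs: EBIT = £14,740,606.80 − £6,606,300 = £8,134,306.80.
Degree of operating leverage = £14,740,606.80 / £8,134,306.80 = 1.8122.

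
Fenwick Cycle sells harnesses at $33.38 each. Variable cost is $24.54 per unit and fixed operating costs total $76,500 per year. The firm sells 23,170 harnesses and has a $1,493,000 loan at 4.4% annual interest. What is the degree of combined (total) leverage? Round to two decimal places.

Contribution at this volume is 23,170 × $8.84 = $204,822.80.
Subtracting fixed costs: EBIT = $204,822.80 − $76,500 = $128,322.80. Interest = $65,692.00.
DOL = $204,822.80 ÷ $128,322.80 = 1.5962; DFL = $128,322.80 ÷ $62,630.80 = 2.0489.
Combined leverage = 1.5962 × 2.0489 = 3.2705.

3.27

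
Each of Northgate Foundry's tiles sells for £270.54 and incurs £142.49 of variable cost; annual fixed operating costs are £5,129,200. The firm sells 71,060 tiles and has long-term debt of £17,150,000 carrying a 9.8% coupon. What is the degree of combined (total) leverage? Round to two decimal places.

3.97

Total contribution margin = 71,060 × £128.05 = £9,099,233.00.
EBIT = £9,099,233.00 − £5,129,200 = £3,970,033.00. Interest = £1,680,700.00, so EBIT − I = £2,289,333.00.
Degree of total leverage = total CM / (EBIT − interest) = £9,099,233.00 / £2,289,333.00 = 3.9746.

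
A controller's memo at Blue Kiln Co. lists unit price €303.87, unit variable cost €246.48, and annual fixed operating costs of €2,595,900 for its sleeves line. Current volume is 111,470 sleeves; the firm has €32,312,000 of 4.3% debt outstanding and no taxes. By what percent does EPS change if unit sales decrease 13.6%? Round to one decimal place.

-36.1%

At 111,470 units, contribution = 111,470 × €57.39 = €6,397,263.30.
Operating income = contribution − fixed costs = €6,397,263.30 − €2,595,900 = €3,801,363.30.
After interest of €1,389,416.00, pre-tax earnings = €2,411,947.30.
Degree of combined leverage = contribution ÷ (EBIT − I) = €6,397,263.30 ÷ €2,411,947.30 = 2.6523.
EPS therefore changes by 2.6523 × (-13.6%) = -36.1%.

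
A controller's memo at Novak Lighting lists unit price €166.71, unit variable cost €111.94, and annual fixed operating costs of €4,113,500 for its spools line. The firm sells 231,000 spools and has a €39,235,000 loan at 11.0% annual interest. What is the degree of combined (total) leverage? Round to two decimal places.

3.00

At 231,000 units, contribution = 231,000 × €54.77 = €12,651,870.00.
Subtracting fixed costs: EBIT = €12,651,870.00 − €4,113,500 = €8,538,370.00. Interest = €4,315,850.00, so EBIT − I = €4,222,520.00.
Degree of total leverage = total CM / (EBIT − interest) = €12,651,870.00 / €4,222,520.00 = 2.9963.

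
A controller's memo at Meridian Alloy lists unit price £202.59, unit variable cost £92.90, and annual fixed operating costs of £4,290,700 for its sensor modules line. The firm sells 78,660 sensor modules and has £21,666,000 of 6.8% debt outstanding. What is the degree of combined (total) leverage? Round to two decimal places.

Contribution at this volume is 78,660 × £109.69 = £8,628,215.40.
Subtracting fixed costs: EBIT = £8,628,215.40 − £4,290,700 = £4,337,515.40. Interest = £1,473,288.00, so EBIT − I = £2,864,227.40.
DCL = contribution ÷ (EBIT − I) = £8,628,215.40 ÷ £2,864,227.40 = 3.0124.

3.01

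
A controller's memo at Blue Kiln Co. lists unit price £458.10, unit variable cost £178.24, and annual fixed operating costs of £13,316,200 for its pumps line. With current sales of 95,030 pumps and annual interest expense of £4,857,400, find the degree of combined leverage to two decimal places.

Contribution at this volume is 95,030 × £279.86 = £26,595,095.80.
EBIT = £26,595,095.80 − £13,316,200 = £13,278,895.80. Interest = £4,857,400.00, so EBIT − I = £8,421,495.80.
Degree of total leverage = total CM / (EBIT − interest) = £26,595,095.80 / £8,421,495.80 = 3.1580.

3.16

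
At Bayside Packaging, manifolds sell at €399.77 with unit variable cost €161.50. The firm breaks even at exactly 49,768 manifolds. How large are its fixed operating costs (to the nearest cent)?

€11,858,221.36

Contribution margin per unit = €399.77 − €161.50 = €238.27.
Since BE = FC / CM, FC = 49,768 × €238.27 = €11,858,221.36.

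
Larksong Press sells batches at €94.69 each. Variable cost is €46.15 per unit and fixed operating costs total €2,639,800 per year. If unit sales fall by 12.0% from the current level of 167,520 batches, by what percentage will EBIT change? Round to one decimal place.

-17.8%

Contribution at this volume is 167,520 × €48.54 = €8,131,420.80.
Subtracting fixed costs: EBIT = €8,131,420.80 − €2,639,800 = €5,491,620.80.
Degree of operating leverage = €8,131,420.80 / €5,491,620.80 = 1.4807.
So EBIT moves 1.4807 × (-12.0%) = -17.8%.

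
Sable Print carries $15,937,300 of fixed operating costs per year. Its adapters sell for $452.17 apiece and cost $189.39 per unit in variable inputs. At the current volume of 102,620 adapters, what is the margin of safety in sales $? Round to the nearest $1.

Unit CM = price − variable cost = $452.17 − $189.39 = $262.78. Break-even units = $15,937,300 ÷ $262.78 = 60,648.83; break-even revenue = 60,648.83 × $452.17 = $27,423,582.24.
Actual sales revenue = 102,620 × $452.17 = $46,401,685.40.
Margin of safety = $46,401,685.40 − $27,423,582.24 = $18,978,103.

$18,978,103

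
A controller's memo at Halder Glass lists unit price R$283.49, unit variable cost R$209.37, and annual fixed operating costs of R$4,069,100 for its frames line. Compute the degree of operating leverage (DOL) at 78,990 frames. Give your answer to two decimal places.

3.28

Total contribution margin = 78,990 × R$74.12 = R$5,854,738.80.
Operating income = contribution − fixed costs = R$5,854,738.80 − R$4,069,100 = R$1,785,638.80.
Degree of operating leverage = R$5,854,738.80 / R$1,785,638.80 = 3.2788.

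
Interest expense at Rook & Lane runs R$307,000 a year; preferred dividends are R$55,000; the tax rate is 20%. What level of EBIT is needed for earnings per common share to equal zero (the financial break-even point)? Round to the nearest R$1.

Grossing the preferred dividend up to pre-tax terms: R$55,000 / (1 − 0.20) = R$68,750.00.
EPS = 0 when EBIT covers interest plus the pre-tax preferred burden: R$307,000 + R$68,750.00 = R$375,750.00.

R$375,750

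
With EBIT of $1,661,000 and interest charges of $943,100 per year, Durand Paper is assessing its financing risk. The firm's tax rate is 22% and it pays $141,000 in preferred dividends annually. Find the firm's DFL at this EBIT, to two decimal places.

Annual interest charges come to $943,100.00.
Pre-tax preferred-dividend burden = $141,000 ÷ (1 − 0.22) = $180,769.23.
DFL = EBIT ÷ [EBIT − I − D_p/(1−t)] = $1,661,000 ÷ [$1,661,000 − $943,100.00 − $180,769.23] = $1,661,000 ÷ $537,130.77 = 3.0924.

3.09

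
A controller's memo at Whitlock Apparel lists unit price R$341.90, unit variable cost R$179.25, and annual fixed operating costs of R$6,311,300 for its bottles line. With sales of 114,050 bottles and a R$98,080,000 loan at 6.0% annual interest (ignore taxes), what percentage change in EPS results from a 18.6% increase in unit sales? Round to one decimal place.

Total contribution margin = 114,050 × R$162.65 = R$18,550,232.50.
Operating income = contribution − fixed costs = R$18,550,232.50 − R$6,311,300 = R$12,238,932.50.
After interest of R$5,884,800.00, pre-tax earnings = R$6,354,132.50.
DCL = total CM / (EBIT − I) = R$18,550,232.50 / R$6,354,132.50 = 2.9194.
%ΔEPS = DCL × %ΔSales = 2.9194 × +18.6% = +54.3%.

+54.3%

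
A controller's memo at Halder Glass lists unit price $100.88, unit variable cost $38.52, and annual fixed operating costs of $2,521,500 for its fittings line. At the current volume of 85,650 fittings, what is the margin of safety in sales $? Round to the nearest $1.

$4,561,332

Unit CM = price − variable cost = $100.88 − $38.52 = $62.36. Break-even units = $2,521,500 ÷ $62.36 = 40,434.57; break-even revenue = 40,434.57 × $100.88 = $4,079,039.77.
Current sales = 85,650 × $100.88 = $8,640,372.00.
Margin of safety = $8,640,372.00 − $4,079,039.77 = $4,561,332.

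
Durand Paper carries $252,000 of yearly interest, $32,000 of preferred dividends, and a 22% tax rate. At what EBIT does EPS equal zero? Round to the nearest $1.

$293,026

Grossing the preferred dividend up to pre-tax terms: $32,000 / (1 − 0.22) = $41,025.64.
EPS = 0 when EBIT covers interest plus the pre-tax preferred burden: $252,000 + $41,025.64 = $293,025.64.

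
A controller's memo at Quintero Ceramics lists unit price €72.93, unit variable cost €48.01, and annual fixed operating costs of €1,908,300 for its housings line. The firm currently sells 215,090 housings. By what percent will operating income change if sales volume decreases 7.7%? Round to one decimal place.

-12.0%

Contribution at this volume is 215,090 × €24.92 = €5,360,042.80.
Subtracting fixed costs: EBIT = €5,360,042.80 − €1,908,300 = €3,451,742.80.
Degree of operating leverage = €5,360,042.80 / €3,451,742.80 = 1.5529.
Operating income changes by 1.5529 × -7.7% = -12.0%.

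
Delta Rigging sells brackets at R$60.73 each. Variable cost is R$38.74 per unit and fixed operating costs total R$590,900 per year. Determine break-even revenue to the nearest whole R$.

R$1,631,894

Contribution margin per unit = R$60.73 − R$38.74 = R$21.99, a CM ratio of R$21.99 ÷ R$60.73 = 0.3621.
Break-even sales = FC ÷ CM ratio = R$590,900 × R$60.73 / R$21.99 = R$1,631,894.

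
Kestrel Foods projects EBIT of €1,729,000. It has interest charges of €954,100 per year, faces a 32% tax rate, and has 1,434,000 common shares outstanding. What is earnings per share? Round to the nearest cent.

Pre-tax income = €1,729,000 − €954,100.00 = €774,900.00.
After tax at 32%: net income = €774,900.00 × 0.68 = €526,932.00.
EPS = €526,932.00 ÷ 1,434,000 = €0.37.

€0.37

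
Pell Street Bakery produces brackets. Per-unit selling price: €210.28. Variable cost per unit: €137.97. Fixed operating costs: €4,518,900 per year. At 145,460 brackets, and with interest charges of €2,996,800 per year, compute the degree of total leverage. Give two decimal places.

At 145,460 units, contribution = 145,460 × €72.31 = €10,518,212.60.
EBIT = €10,518,212.60 − €4,518,900 = €5,999,312.60. Interest = €2,996,800.00, so EBIT − I = €3,002,512.60.
DCL = contribution ÷ (EBIT − I) = €10,518,212.60 ÷ €3,002,512.60 = 3.5031.

3.50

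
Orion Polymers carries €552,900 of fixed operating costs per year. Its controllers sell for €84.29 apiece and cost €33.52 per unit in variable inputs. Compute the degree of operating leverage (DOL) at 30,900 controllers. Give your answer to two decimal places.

Contribution at this volume is 30,900 × €50.77 = €1,568,793.00.
Subtracting fixed costs: EBIT = €1,568,793.00 − €552,900 = €1,015,893.00.
So DOL = total CM / EBIT = €1,568,793.00 / €1,015,893.00 = 1.5443.

1.54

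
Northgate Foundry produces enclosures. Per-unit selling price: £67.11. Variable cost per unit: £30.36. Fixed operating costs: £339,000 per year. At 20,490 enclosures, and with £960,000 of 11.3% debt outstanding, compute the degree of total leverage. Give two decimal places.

2.46

Contribution at this volume is 20,490 × £36.75 = £753,007.50.
Subtracting fixed costs: EBIT = £753,007.50 − £339,000 = £414,007.50. Interest = £108,480.00.
DOL = £753,007.50 ÷ £414,007.50 = 1.8188; DFL = £414,007.50 ÷ £305,527.50 = 1.3551.
DCL = DOL × DFL = 1.8188 × 1.3551 = 2.4647.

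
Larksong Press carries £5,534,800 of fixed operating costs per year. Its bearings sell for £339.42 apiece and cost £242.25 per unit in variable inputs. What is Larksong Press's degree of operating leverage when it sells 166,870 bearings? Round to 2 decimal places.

At 166,870 units, contribution = 166,870 × £97.17 = £16,214,757.90.
Subtracting fixed costs: EBIT = £16,214,757.90 − £5,534,800 = £10,679,957.90.
DOL = contribution ÷ EBIT = £16,214,757.90 ÷ £10,679,957.90 = 1.5182.

1.52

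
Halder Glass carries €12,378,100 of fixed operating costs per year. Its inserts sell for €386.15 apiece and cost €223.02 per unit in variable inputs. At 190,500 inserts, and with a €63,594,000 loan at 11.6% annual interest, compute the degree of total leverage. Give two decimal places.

2.74

Total contribution margin = 190,500 × €163.13 = €31,076,265.00.
Operating income = contribution − fixed costs = €31,076,265.00 − €12,378,100 = €18,698,165.00. Interest = €7,376,904.00, so EBIT − I = €11,321,261.00.
Degree of total leverage = total CM / (EBIT − interest) = €31,076,265.00 / €11,321,261.00 = 2.7449.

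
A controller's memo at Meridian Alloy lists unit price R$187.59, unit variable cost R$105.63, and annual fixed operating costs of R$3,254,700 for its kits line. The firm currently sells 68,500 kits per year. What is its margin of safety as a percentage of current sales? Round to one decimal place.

Contribution margin per unit = R$187.59 − R$105.63 = R$81.96. Break-even units = R$3,254,700 ÷ R$81.96 = 39,710.83; break-even revenue = 39,710.83 × R$187.59 = R$7,449,355.45.
Actual sales revenue = 68,500 × R$187.59 = R$12,849,915.00.
Margin of safety = (R$12,849,915.00 − R$7,449,355.45) ÷ R$12,849,915.00 = 42.0%.

42.0%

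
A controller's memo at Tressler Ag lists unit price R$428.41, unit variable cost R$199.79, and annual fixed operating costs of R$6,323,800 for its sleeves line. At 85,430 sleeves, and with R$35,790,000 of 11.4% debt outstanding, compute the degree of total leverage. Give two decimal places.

At 85,430 units, contribution = 85,430 × R$228.62 = R$19,531,006.60.
EBIT = R$19,531,006.60 − R$6,323,800 = R$13,207,206.60. Interest = R$4,080,060.00.
DOL = R$19,531,006.60 ÷ R$13,207,206.60 = 1.4788; DFL = R$13,207,206.60 ÷ R$9,127,146.60 = 1.4470.
Combined leverage = 1.4788 × 1.4470 = 2.1398.

2.14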